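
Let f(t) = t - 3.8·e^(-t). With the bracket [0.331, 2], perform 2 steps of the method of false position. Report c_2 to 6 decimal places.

f(0.331000) = -2.398180, f(2.000000) = 1.485726
step 1: c = 1.361551, f(c) = 0.387751 > 0 → new bracket [0.331000, 1.361551]
step 2: c = 1.218117, f(c) = 0.094127 > 0 → new bracket [0.331000, 1.218117]

1.218117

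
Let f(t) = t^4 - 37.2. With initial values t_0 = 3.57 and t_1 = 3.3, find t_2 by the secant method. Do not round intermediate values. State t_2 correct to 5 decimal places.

2.79873

Secant update: t_(k+1) = t_k − f(t_k)·(t_k − t_(k-1))/(f(t_k) − f(t_(k-1))).
f(t_0) = 125.232476, f(t_1) = 81.392100
t_2 = 3.300000 - (81.392100)·(3.300000 - 3.570000)/(81.392100 - (125.232476)) = 2.798730; f(t_2) = 24.154156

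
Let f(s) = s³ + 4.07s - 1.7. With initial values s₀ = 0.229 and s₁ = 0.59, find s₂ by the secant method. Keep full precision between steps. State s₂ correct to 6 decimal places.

0.393138

f(s_0) = -0.755961, f(s_1) = 0.906679
s_2 = 0.590000 - (0.906679)·(0.590000 - 0.229000)/(0.906679 - (-0.755961)) = 0.393138; f(s_2) = -0.039167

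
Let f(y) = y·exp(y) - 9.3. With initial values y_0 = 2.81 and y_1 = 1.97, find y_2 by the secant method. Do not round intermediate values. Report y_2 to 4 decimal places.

Secant update: y_(k+1) = y_k − f(y_k)·(y_k − y_(k-1))/(f(y_k) − f(y_(k-1))).
f(y_0) = 37.373870, f(y_1) = 4.826233
y_2 = 1.970000 - (4.826233)·(1.970000 - 2.810000)/(4.826233 - (37.373870)) = 1.845443; f(y_2) = 2.383322

1.8454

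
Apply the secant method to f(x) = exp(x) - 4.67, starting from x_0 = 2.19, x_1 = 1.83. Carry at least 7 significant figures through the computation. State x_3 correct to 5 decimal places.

1.55208

f(x_0) = 4.265213, f(x_1) = 1.563887
x_2 = 1.830000 - (1.563887)·(1.830000 - 2.190000)/(1.563887 - (4.265213)) = 1.621584; f(x_2) = 0.391102
x_3 = 1.621584 - (0.391102)·(1.621584 - 1.830000)/(0.391102 - (1.563887)) = 1.552081; f(x_3) = 0.051287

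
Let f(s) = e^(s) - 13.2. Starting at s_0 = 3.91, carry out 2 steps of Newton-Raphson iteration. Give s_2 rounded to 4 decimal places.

2.7265

f'(s) = e^(s)
s_0 = 3.910000: f = 36.698952, f' = 49.898952 → s_1 = 3.910000 - (36.698952)/(49.898952) = 3.174535
s_1 = 3.174535: f = 10.715687, f' = 23.915687 → s_2 = 3.174535 - (10.715687)/(23.915687) = 2.726474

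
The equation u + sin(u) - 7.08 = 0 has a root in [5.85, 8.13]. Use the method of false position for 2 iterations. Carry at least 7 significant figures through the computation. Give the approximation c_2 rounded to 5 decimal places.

6.69451

False-position update: c = (a·f(b) − b·f(a))/(f(b) − f(a)); replace the endpoint whose sign matches f(c).
f(5.850000) = -1.649764, f(8.130000) = 2.012148
step 1: c = 6.877185, f(c) = 0.356865 > 0 → new bracket [5.850000, 6.877185]
step 2: c = 6.694507, f(c) = 0.014329 > 0 → new bracket [5.850000, 6.694507]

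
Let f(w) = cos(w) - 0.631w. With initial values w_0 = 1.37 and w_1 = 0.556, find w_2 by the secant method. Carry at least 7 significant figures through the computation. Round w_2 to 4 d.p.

0.9048

Secant update: w_(k+1) = w_k − f(w_k)·(w_k − w_(k-1))/(f(w_k) − f(w_(k-1))).
f(w_0) = -0.665020, f(w_1) = 0.498537
w_2 = 0.556000 - (0.498537)·(0.556000 - 1.370000)/(0.498537 - (-0.665020)) = 0.904766; f(w_2) = 0.046962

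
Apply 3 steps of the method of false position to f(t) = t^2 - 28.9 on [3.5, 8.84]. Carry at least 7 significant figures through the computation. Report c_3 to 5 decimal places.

f(3.500000) = -16.650000, f(8.840000) = 49.245600
step 1: c = 4.849271, f(c) = -5.384574 < 0 → new bracket [4.849271, 8.840000]
step 2: c = 5.242613, f(c) = -1.415006 < 0 → new bracket [5.242613, 8.840000]
step 3: c = 5.343092, f(c) = -0.351365 < 0 → new bracket [5.343092, 8.840000]

5.34309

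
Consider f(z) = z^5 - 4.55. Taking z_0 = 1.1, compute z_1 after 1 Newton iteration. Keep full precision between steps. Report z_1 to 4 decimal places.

1.5015

Newton update: z ← z − f(z)/f'(z).
f'(z) = 5z^4
z_0 = 1.100000: f = -2.939490, f' = 7.320500 → z_1 = 1.100000 - (-2.939490)/(7.320500) = 1.501542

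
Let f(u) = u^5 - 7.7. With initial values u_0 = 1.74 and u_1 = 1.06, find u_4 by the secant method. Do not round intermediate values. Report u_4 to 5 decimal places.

f(u_0) = 8.249469, f(u_1) = -6.361774
u_2 = 1.060000 - (-6.361774)·(1.060000 - 1.740000)/(-6.361774 - (8.249469)) = 1.356074; f(u_2) = -3.114184
u_3 = 1.356074 - (-3.114184)·(1.356074 - 1.060000)/(-3.114184 - (-6.361774)) = 1.639985; f(u_3) = 4.163143
u_4 = 1.639985 - (4.163143)·(1.639985 - 1.356074)/(4.163143 - (-3.114184)) = 1.477568; f(u_4) = -0.657331

1.47757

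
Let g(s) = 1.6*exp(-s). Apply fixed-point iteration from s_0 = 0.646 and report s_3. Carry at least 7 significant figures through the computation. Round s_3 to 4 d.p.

0.8012

s_1 = g(0.646000) = 0.838621
s_2 = g(0.838621) = 0.691690
s_3 = g(0.691690) = 0.801167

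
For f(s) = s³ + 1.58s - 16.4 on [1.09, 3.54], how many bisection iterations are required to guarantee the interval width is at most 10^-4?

Initial width b − a = 3.54 − 1.09 = 2.450000.
After n steps the width is (b−a)/2^n; need (b−a)/2^n ≤ 10^-4.
So n ≥ log₂(2.450000/10^-4) = log₂(24500.0000) ≈ 14.5805.
Hence n = 15.

15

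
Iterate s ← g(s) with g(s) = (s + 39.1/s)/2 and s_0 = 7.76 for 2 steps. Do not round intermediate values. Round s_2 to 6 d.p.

s_1 = g(7.760000) = 6.399330
s_2 = g(6.399330) = 6.254672

6.254672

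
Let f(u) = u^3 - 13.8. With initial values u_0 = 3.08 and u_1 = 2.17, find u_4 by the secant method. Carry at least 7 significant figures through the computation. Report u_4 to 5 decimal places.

2.39847

f(u_0) = 15.418112, f(u_1) = -3.581687
u_2 = 2.170000 - (-3.581687)·(2.170000 - 3.080000)/(-3.581687 - (15.418112)) = 2.341546; f(u_2) = -0.961687
u_3 = 2.341546 - (-0.961687)·(2.341546 - 2.170000)/(-0.961687 - (-3.581687)) = 2.404513; f(u_3) = 0.102126
u_4 = 2.404513 - (0.102126)·(2.404513 - 2.341546)/(0.102126 - (-0.961687)) = 2.398468; f(u_4) = -0.002458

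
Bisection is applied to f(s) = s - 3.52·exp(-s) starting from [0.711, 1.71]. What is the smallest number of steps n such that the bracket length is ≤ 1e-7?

Initial width b − a = 1.71 − 0.711 = 0.999000.
After n steps the width is (b−a)/2^n; need (b−a)/2^n ≤ 1e-7.
So n ≥ log₂(0.999000/1e-7) = log₂(9990000.0000) ≈ 23.2521.
Hence n = 24.

24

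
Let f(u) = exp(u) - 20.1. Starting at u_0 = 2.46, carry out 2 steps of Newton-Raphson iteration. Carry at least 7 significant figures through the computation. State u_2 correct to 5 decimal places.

3.01542

f'(u) = exp(u)
u_0 = 2.460000: f = -8.395188, f' = 11.704812 → u_1 = 2.460000 - (-8.395188)/(11.704812) = 3.177243
u_1 = 3.177243: f = 3.880536, f' = 23.980536 → u_2 = 3.177243 - (3.880536)/(23.980536) = 3.015422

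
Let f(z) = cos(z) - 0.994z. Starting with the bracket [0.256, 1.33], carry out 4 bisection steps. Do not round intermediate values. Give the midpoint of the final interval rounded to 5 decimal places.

0.75944

f(0.256000) = 0.712947, f(1.330000) = -1.083544 (opposite signs)
step 1: m = 0.793000, f(m) = -0.086531 < 0 → root in [0.256000, 0.793000]
step 2: m = 0.524500, f(m) = 0.344221 > 0 → root in [0.524500, 0.793000]
step 3: m = 0.658750, f(m) = 0.135961 > 0 → root in [0.658750, 0.793000]
step 4: m = 0.725875, f(m) = 0.026399 > 0 → root in [0.725875, 0.793000]
Midpoint of [0.725875, 0.793000] = 0.759437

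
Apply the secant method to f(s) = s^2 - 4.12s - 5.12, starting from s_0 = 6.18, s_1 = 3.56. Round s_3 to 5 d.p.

5.22760

f(s_0) = 7.610800, f(s_1) = -7.113600
s_2 = 3.560000 - (-7.113600)·(3.560000 - 6.180000)/(-7.113600 - (7.610800)) = 4.825765; f(s_2) = -1.714143
s_3 = 4.825765 - (-1.714143)·(4.825765 - 3.560000)/(-1.714143 - (-7.113600)) = 5.227602; f(s_3) = 0.670105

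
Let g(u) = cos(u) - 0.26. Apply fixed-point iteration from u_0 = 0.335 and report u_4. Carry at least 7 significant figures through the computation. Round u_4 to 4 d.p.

u_1 = g(0.335000) = 0.684410
u_2 = g(0.684410) = 0.514792
u_3 = g(0.514792) = 0.610395
u_4 = g(0.610395) = 0.559422

0.5594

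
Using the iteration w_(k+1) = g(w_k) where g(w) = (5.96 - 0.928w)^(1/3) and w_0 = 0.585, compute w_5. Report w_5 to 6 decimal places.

w_1 = g(0.585000) = 1.756263
w_2 = g(1.756263) = 1.629930
w_3 = g(1.629930) = 1.644509
w_4 = g(1.644509) = 1.642840
w_5 = g(1.642840) = 1.643031

1.643031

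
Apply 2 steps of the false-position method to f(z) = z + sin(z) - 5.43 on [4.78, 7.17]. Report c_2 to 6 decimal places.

5.848336

False-position update: c = (a·f(b) − b·f(a))/(f(b) − f(a)); replace the endpoint whose sign matches f(c).
f(4.780000) = -1.647715, f(7.170000) = 2.515063
step 1: c = 5.726012, f(c) = -0.232777 < 0 → new bracket [5.726012, 7.170000]
step 2: c = 5.848336, f(c) = -0.002937 < 0 → new bracket [5.848336, 7.170000]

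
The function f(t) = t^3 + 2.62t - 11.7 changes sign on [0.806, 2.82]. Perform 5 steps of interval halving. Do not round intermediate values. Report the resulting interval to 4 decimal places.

f(0.806000) = -9.064673, f(2.820000) = 18.114168 (opposite signs)
step 1: m = 1.813000, f(m) = -0.990665 < 0 → root in [1.813000, 2.820000]
step 2: m = 2.316500, f(m) = 6.799968 > 0 → root in [1.813000, 2.316500]
step 3: m = 2.064750, f(m) = 2.512072 > 0 → root in [1.813000, 2.064750]
step 4: m = 1.938875, f(m) = 0.668542 > 0 → root in [1.813000, 1.938875]
step 5: m = 1.875938, f(m) = -0.183354 < 0 → root in [1.875938, 1.938875]

[1.8759, 1.9389]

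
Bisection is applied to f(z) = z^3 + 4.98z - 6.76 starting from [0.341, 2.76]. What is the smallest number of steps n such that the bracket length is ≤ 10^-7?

25

Initial width b − a = 2.76 − 0.341 = 2.419000.
After n steps the width is (b−a)/2^n; need (b−a)/2^n ≤ 10^-7.
So n ≥ log₂(2.419000/10^-7) = log₂(24190000.0000) ≈ 24.5279.
Hence n = 25.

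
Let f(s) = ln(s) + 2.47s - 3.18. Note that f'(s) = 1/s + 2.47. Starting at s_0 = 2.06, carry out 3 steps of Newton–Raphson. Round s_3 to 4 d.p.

1.2102

s_0 = 2.060000: f = 2.630906, f' = 2.955437 → s_1 = 2.060000 - (2.630906)/(2.955437) = 1.169808
s_1 = 1.169808: f = -0.133734, f' = 3.324841 → s_2 = 1.169808 - (-0.133734)/(3.324841) = 1.210031
s_2 = 1.210031: f = -0.000578, f' = 3.296425 → s_3 = 1.210031 - (-0.000578)/(3.296425) = 1.210206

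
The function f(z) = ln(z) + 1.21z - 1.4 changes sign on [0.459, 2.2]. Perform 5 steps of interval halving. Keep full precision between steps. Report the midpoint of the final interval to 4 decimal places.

f(0.459000) = -1.623315, f(2.200000) = 2.050457 (opposite signs)
step 1: m = 1.329500, f(m) = 0.493498 > 0 → root in [0.459000, 1.329500]
step 2: m = 0.894250, f(m) = -0.429727 < 0 → root in [0.894250, 1.329500]
step 3: m = 1.111875, f(m) = 0.051417 > 0 → root in [0.894250, 1.111875]
step 4: m = 1.003063, f(m) = -0.183237 < 0 → root in [1.003063, 1.111875]
step 5: m = 1.057469, f(m) = -0.064585 < 0 → root in [1.057469, 1.111875]
Midpoint of [1.057469, 1.111875] = 1.084672

1.0847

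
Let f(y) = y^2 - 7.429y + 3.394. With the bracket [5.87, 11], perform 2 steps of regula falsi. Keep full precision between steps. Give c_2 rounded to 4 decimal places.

6.7541

f(5.870000) = -5.757330, f(11.000000) = 42.675000
step 1: c = 6.479822, f(c) = -2.756504 < 0 → new bracket [6.479822, 11.000000]
step 2: c = 6.754079, f(c) = -1.164472 < 0 → new bracket [6.754079, 11.000000]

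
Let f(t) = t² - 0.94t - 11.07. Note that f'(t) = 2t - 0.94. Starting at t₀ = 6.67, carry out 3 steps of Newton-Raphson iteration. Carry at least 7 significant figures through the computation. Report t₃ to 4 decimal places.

3.8306

t_0 = 6.670000: f = 27.149100, f' = 12.400000 → t_1 = 6.670000 - (27.149100)/(12.400000) = 4.480556
t_1 = 4.480556: f = 4.793663, f' = 8.021113 → t_2 = 4.480556 - (4.793663)/(8.021113) = 3.882926
t_2 = 3.882926: f = 0.357162, f' = 6.825852 → t_3 = 3.882926 - (0.357162)/(6.825852) = 3.830601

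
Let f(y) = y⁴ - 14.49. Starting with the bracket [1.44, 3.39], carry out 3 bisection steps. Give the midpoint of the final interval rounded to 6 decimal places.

2.049375

f(1.440000) = -10.190183, f(3.390000) = 117.578362 (opposite signs)
step 1: m = 2.415000, f(m) = 19.524848 > 0 → root in [1.440000, 2.415000]
step 2: m = 1.927500, f(m) = -0.686871 < 0 → root in [1.927500, 2.415000]
step 3: m = 2.171250, f(m) = 7.734875 > 0 → root in [1.927500, 2.171250]
Midpoint of [1.927500, 2.171250] = 2.049375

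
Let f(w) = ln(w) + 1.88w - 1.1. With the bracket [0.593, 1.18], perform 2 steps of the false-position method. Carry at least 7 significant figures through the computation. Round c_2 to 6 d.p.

f(0.593000) = -0.507721, f(1.180000) = 1.283914
step 1: c = 0.759346, f(c) = 0.052274 > 0 → new bracket [0.593000, 0.759346]
step 2: c = 0.743818, f(c) = 0.002420 > 0 → new bracket [0.593000, 0.743818]

0.743818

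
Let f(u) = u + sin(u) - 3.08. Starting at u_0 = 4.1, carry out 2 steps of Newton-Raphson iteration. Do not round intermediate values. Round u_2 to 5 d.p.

f'(u) = 1 + cos(u)
u_0 = 4.100000: f = 0.201723, f' = 0.425176 → u_1 = 4.100000 - (0.201723)/(0.425176) = 3.625554
u_1 = 3.625554: f = 0.080265, f' = 0.114842 → u_2 = 3.625554 - (0.080265)/(0.114842) = 2.926636

2.92664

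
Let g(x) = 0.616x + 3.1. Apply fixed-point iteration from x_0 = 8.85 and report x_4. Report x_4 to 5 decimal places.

x_1 = g(8.850000) = 8.551600
x_2 = g(8.551600) = 8.367786
x_3 = g(8.367786) = 8.254556
x_4 = g(8.254556) = 8.184806

8.18481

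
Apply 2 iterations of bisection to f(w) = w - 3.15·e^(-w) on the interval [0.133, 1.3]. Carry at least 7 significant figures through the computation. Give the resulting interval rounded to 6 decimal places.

f(0.133000) = -2.624715, f(1.300000) = 0.441525 (opposite signs)
step 1: m = 0.716500, f(m) = -0.822145 < 0 → root in [0.716500, 1.300000]
step 2: m = 1.008250, f(m) = -0.141049 < 0 → root in [1.008250, 1.300000]

[1.008250, 1.300000]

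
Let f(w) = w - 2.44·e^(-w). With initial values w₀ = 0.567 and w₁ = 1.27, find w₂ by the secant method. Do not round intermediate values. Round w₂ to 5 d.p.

0.97674

Secant update: w_(k+1) = w_k − f(w_k)·(w_k − w_(k-1))/(f(w_k) − f(w_(k-1))).
f(w_0) = -0.817028, f(w_1) = 0.584771
w_2 = 1.270000 - (0.584771)·(1.270000 - 0.567000)/(0.584771 - (-0.817028)) = 0.976738; f(w_2) = 0.057987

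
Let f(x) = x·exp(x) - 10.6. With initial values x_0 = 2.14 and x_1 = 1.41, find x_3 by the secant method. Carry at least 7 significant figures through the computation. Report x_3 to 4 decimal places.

Secant update: x_(k+1) = x_k − f(x_k)·(x_k − x_(k-1))/(f(x_k) − f(x_(k-1))).
f(x_0) = 7.588797, f(x_1) = -4.824703
x_2 = 1.410000 - (-4.824703)·(1.410000 - 2.140000)/(-4.824703 - (7.588797)) = 1.693726; f(x_2) = -1.386619
x_3 = 1.693726 - (-1.386619)·(1.693726 - 1.410000)/(-1.386619 - (-4.824703)) = 1.808156; f(x_3) = 0.428288

1.8082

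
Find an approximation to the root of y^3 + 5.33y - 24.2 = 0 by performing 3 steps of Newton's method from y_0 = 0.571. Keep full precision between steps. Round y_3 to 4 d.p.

2.3608

Newton update: y ← y − f(y)/f'(y).
f'(y) = 3y^2 + 5.33
y_0 = 0.571000: f = -20.970401, f' = 6.308123 → y_1 = 0.571000 - (-20.970401)/(6.308123) = 3.895349
y_1 = 3.895349: f = 55.669224, f' = 50.851225 → y_2 = 3.895349 - (55.669224)/(50.851225) = 2.800602
y_2 = 2.800602: f = 12.693364, f' = 28.860111 → y_3 = 2.800602 - (12.693364)/(28.860111) = 2.360778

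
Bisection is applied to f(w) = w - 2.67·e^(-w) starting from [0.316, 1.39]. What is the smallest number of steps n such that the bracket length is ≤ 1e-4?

Initial width b − a = 1.39 − 0.316 = 1.074000.
After n steps the width is (b−a)/2^n; need (b−a)/2^n ≤ 1e-4.
So n ≥ log₂(1.074000/1e-4) = log₂(10740.0000) ≈ 13.3907.
Hence n = 14.

14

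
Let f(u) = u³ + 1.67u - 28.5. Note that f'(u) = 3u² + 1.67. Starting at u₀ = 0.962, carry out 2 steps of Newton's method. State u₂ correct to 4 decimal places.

u_0 = 0.962000: f = -26.003183, f' = 4.446332 → u_1 = 0.962000 - (-26.003183)/(4.446332) = 6.810232
u_1 = 6.810232: f = 298.726664, f' = 140.807796 → u_2 = 6.810232 - (298.726664)/(140.807796) = 4.688712

4.6887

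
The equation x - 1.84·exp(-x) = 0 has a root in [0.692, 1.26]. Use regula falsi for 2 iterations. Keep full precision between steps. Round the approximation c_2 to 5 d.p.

0.81503

f(0.692000) = -0.229056, f(1.260000) = 0.738077
step 1: c = 0.826525, f(c) = 0.021402 > 0 → new bracket [0.692000, 0.826525]
step 2: c = 0.815030, f(c) = 0.000598 > 0 → new bracket [0.692000, 0.815030]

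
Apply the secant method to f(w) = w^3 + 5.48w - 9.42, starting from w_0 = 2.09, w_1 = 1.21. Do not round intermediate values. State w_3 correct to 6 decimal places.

f(w_0) = 11.162529, f(w_1) = -1.017639
w_2 = 1.210000 - (-1.017639)·(1.210000 - 2.090000)/(-1.017639 - (11.162529)) = 1.283523; f(w_2) = -0.271778
w_3 = 1.283523 - (-0.271778)·(1.283523 - 1.210000)/(-0.271778 - (-1.017639)) = 1.310313; f(w_3) = 0.010223

1.310313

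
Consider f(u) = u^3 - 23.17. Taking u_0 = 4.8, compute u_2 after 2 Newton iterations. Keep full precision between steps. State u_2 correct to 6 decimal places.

f'(u) = 3u^2
u_0 = 4.800000: f = 87.422000, f' = 69.120000 → u_1 = 4.800000 - (87.422000)/(69.120000) = 3.535214
u_1 = 3.535214: f = 21.012183, f' = 37.493217 → u_2 = 3.535214 - (21.012183)/(37.493217) = 2.974788

2.974788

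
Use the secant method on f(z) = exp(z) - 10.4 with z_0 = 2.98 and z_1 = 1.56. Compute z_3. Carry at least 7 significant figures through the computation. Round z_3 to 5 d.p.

2.45569

f(z_0) = 9.287817, f(z_1) = -5.641179
z_2 = 1.560000 - (-5.641179)·(1.560000 - 2.980000)/(-5.641179 - (9.287817)) = 2.096572; f(z_2) = -2.261780
z_3 = 2.096572 - (-2.261780)·(2.096572 - 1.560000)/(-2.261780 - (-5.641179)) = 2.455691; f(z_3) = 1.254479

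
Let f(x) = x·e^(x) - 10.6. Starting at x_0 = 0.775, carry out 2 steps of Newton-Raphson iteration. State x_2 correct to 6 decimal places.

Newton update: x ← x − f(x)/f'(x).
f'(x) = (x + 1)·e^(x)
x_0 = 0.775000: f = -8.917791, f' = 3.852801 → x_1 = 0.775000 - (-8.917791)/(3.852801) = 3.089625
x_1 = 3.089625: f = 57.275507, f' = 89.844354 → x_2 = 3.089625 - (57.275507)/(89.844354) = 2.452128

2.452128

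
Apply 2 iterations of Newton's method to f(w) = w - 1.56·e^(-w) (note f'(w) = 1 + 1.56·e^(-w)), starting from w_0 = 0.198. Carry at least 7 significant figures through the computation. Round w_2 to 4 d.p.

0.7414

w_0 = 0.198000: f = -1.081777, f' = 2.279777 → w_1 = 0.198000 - (-1.081777)/(2.279777) = 0.672510
w_1 = 0.672510: f = -0.123754, f' = 1.796264 → w_2 = 0.672510 - (-0.123754)/(1.796264) = 0.741405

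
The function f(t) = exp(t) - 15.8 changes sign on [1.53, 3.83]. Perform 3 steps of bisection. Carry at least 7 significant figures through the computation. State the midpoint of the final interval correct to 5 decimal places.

2.82375

f(1.530000) = -11.181823, f(3.830000) = 30.262538 (opposite signs)
step 1: m = 2.680000, f(m) = -1.214907 < 0 → root in [2.680000, 3.830000]
step 2: m = 3.255000, f(m) = 10.119615 > 0 → root in [2.680000, 3.255000]
step 3: m = 2.967500, f(m) = 3.643251 > 0 → root in [2.680000, 2.967500]
Midpoint of [2.680000, 2.967500] = 2.823750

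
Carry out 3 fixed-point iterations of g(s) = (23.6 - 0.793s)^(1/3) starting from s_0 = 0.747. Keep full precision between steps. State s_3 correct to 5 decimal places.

s_1 = g(0.747000) = 2.844181
s_2 = g(2.844181) = 2.773932
s_3 = g(2.773932) = 2.776343

2.77634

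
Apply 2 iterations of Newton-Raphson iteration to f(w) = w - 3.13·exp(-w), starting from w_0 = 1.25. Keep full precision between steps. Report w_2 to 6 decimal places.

1.071728

f'(w) = 1 + 3.13·exp(-w)
w_0 = 1.250000: f = 0.353240, f' = 1.896760 → w_1 = 1.250000 - (0.353240)/(1.896760) = 1.063767
w_1 = 1.063767: f = -0.016563, f' = 2.080330 → w_2 = 1.063767 - (-0.016563)/(2.080330) = 1.071728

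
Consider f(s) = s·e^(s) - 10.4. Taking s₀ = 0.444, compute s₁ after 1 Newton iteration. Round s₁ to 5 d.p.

4.75649

f'(s) = (s + 1)·e^(s)
s_0 = 0.444000: f = -9.707835, f' = 2.251096 → s_1 = 0.444000 - (-9.707835)/(2.251096) = 4.756493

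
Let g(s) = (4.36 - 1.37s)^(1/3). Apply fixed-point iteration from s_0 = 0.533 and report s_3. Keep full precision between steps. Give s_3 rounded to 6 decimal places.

1.368619

s_1 = g(0.533000) = 1.536835
s_2 = g(1.536835) = 1.311251
s_3 = g(1.311251) = 1.368619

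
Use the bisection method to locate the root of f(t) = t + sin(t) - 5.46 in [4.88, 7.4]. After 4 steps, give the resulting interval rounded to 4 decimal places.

f(4.880000) = -1.565986, f(7.400000) = 2.838708 (opposite signs)
step 1: m = 6.140000, f(m) = 0.537303 > 0 → root in [4.880000, 6.140000]
step 2: m = 5.510000, f(m) = -0.648418 < 0 → root in [5.510000, 6.140000]
step 3: m = 5.825000, f(m) = -0.077321 < 0 → root in [5.825000, 6.140000]
step 4: m = 5.982500, f(m) = 0.226325 > 0 → root in [5.825000, 5.982500]

[5.8250, 5.9825]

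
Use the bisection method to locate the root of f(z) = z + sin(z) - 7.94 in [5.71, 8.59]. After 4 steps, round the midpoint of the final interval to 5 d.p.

7.24000

f(5.710000) = -2.772311, f(8.590000) = 1.391147 (opposite signs)
step 1: m = 7.150000, f(m) = -0.027729 < 0 → root in [7.150000, 8.590000]
step 2: m = 7.870000, f(m) = 0.929872 > 0 → root in [7.150000, 7.870000]
step 3: m = 7.510000, f(m) = 0.511419 > 0 → root in [7.150000, 7.510000]
step 4: m = 7.330000, f(m) = 0.255834 > 0 → root in [7.150000, 7.330000]
Midpoint of [7.150000, 7.330000] = 7.240000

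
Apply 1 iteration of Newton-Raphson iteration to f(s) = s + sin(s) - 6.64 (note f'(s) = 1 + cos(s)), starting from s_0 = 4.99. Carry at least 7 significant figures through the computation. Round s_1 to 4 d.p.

7.0399

Newton update: s ← s − f(s)/f'(s).
s_0 = 4.990000: f = -2.611713, f' = 1.274059 → s_1 = 4.990000 - (-2.611713)/(1.274059) = 7.039915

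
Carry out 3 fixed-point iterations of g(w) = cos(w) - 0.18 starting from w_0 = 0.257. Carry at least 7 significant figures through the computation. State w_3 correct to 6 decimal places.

w_1 = g(0.257000) = 0.787157
w_2 = g(0.787157) = 0.525862
w_3 = g(0.525862) = 0.684892

0.684892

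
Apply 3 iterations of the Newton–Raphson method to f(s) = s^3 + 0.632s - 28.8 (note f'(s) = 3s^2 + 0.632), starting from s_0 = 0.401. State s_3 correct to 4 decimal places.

11.5672

s_0 = 0.401000: f = -28.482087, f' = 1.114403 → s_1 = 0.401000 - (-28.482087)/(1.114403) = 25.959157
s_1 = 25.959157: f = 17480.906565, f' = 2022.265491 → s_2 = 25.959157 - (17480.906565)/(2022.265491) = 17.314938
s_2 = 17.314938: f = 5173.283630, f' = 900.053190 → s_3 = 17.314938 - (5173.283630)/(900.053190) = 11.567184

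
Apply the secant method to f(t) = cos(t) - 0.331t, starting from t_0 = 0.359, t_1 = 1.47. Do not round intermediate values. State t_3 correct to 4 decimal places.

1.1702

f(t_0) = 0.817420, f(t_1) = -0.385944
t_2 = 1.470000 - (-0.385944)·(1.470000 - 0.359000)/(-0.385944 - (0.817420)) = 1.113679; f(t_2) = 0.072736
t_3 = 1.113679 - (0.072736)·(1.113679 - 1.470000)/(0.072736 - (-0.385944)) = 1.170183; f(t_3) = 0.002653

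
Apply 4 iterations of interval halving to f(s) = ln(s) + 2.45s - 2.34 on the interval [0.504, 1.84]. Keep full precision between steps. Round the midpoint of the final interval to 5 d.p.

f(0.504000) = -1.790379, f(1.840000) = 2.777766 (opposite signs)
step 1: m = 1.172000, f(m) = 0.690112 > 0 → root in [0.504000, 1.172000]
step 2: m = 0.838000, f(m) = -0.463637 < 0 → root in [0.838000, 1.172000]
step 3: m = 1.005000, f(m) = 0.127238 > 0 → root in [0.838000, 1.005000]
step 4: m = 0.921500, f(m) = -0.164078 < 0 → root in [0.921500, 1.005000]
Midpoint of [0.921500, 1.005000] = 0.963250

0.96325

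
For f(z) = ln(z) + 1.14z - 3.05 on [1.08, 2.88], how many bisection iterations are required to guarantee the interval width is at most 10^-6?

Initial width b − a = 2.88 − 1.08 = 1.800000.
After n steps the width is (b−a)/2^n; need (b−a)/2^n ≤ 10^-6.
So n ≥ log₂(1.800000/10^-6) = log₂(1800000.0000) ≈ 20.7796.
Hence n = 21.

21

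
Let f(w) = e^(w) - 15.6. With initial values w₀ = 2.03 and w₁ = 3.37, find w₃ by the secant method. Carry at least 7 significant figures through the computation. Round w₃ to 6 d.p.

2.684432

f(w_0) = -7.985914, f(w_1) = 13.478527
w_2 = 3.370000 - (13.478527)·(3.370000 - 2.030000)/(13.478527 - (-7.985914)) = 2.528551; f(w_2) = -3.064667
w_3 = 2.528551 - (-3.064667)·(2.528551 - 3.370000)/(-3.064667 - (13.478527)) = 2.684432; f(w_3) = -0.950126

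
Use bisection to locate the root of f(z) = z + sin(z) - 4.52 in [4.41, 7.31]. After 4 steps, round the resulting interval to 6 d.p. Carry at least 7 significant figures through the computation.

f(4.410000) = -1.064628, f(7.310000) = 3.645655 (opposite signs)
step 1: m = 5.860000, f(m) = 0.929333 > 0 → root in [4.410000, 5.860000]
step 2: m = 5.135000, f(m) = -0.297021 < 0 → root in [5.135000, 5.860000]
step 3: m = 5.497500, f(m) = 0.270190 > 0 → root in [5.135000, 5.497500]
step 4: m = 5.316250, f(m) = -0.026899 < 0 → root in [5.316250, 5.497500]

[5.316250, 5.497500]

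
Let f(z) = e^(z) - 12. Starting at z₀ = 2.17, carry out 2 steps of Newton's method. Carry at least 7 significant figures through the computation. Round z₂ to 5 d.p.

2.48640

f'(z) = e^(z)
z_0 = 2.170000: f = -3.241716, f' = 8.758284 → z_1 = 2.170000 - (-3.241716)/(8.758284) = 2.540131
z_1 = 2.540131: f = 0.681337, f' = 12.681337 → z_2 = 2.540131 - (0.681337)/(12.681337) = 2.486404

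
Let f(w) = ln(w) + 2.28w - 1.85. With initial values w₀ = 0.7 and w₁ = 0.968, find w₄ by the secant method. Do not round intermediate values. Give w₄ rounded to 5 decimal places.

f(w_0) = -0.610675, f(w_1) = 0.324517
w_2 = 0.968000 - (0.324517)·(0.968000 - 0.700000)/(0.324517 - (-0.610675)) = 0.875002; f(w_2) = 0.011477
w_3 = 0.875002 - (0.011477)·(0.875002 - 0.968000)/(0.011477 - (0.324517)) = 0.871593; f(w_3) = -0.000201
w_4 = 0.871593 - (-0.000201)·(0.871593 - 0.875002)/(-0.000201 - (0.011477)) = 0.871652; f(w_4) = 0.000000

0.87165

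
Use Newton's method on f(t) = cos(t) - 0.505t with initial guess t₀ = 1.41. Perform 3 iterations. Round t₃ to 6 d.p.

f'(t) = -sin(t) - 0.505
t_0 = 1.410000: f = -0.551946, f' = -1.492100 → t_1 = 1.410000 - (-0.551946)/(-1.492100) = 1.040088
t_1 = 1.040088: f = -0.019100, f' = -1.367449 → t_2 = 1.040088 - (-0.019100)/(-1.367449) = 1.026120
t_2 = 1.026120: f = -0.000050, f' = -1.360295 → t_3 = 1.026120 - (-0.000050)/(-1.360295) = 1.026084

1.026084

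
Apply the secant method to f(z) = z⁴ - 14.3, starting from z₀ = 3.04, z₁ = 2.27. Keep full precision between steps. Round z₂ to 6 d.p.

f(z_0) = 71.107171, f(z_1) = 12.252378
z_2 = 2.270000 - (12.252378)·(2.270000 - 3.040000)/(12.252378 - (71.107171)) = 2.109702; f(z_2) = 5.509983

2.109702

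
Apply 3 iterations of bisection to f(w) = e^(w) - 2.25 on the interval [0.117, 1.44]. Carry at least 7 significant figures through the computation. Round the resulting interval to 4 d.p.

[0.7785, 0.9439]

f(0.117000) = -1.125881, f(1.440000) = 1.970696 (opposite signs)
step 1: m = 0.778500, f(m) = -0.071797 < 0 → root in [0.778500, 1.440000]
step 2: m = 1.109250, f(m) = 0.782083 > 0 → root in [0.778500, 1.109250]
step 3: m = 0.943875, f(m) = 0.319921 > 0 → root in [0.778500, 0.943875]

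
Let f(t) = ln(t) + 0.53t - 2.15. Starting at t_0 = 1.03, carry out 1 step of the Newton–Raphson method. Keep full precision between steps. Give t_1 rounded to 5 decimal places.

f'(t) = 1/t + 0.53
t_0 = 1.030000: f = -1.574541, f' = 1.500874 → t_1 = 1.030000 - (-1.574541)/(1.500874) = 2.079083

2.07908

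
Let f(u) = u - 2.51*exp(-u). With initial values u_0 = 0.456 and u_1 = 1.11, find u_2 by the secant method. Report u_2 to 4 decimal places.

f(u_0) = -1.134873, f(u_1) = 0.282807
u_2 = 1.110000 - (0.282807)·(1.110000 - 0.456000)/(0.282807 - (-1.134873)) = 0.979536; f(u_2) = 0.037068

0.9795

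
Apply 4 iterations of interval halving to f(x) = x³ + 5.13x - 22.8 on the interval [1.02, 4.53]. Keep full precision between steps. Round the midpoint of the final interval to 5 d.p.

2.22656

f(1.020000) = -16.506192, f(4.530000) = 93.398577 (opposite signs)
step 1: m = 2.775000, f(m) = 12.804984 > 0 → root in [1.020000, 2.775000]
step 2: m = 1.897500, f(m) = -6.233864 < 0 → root in [1.897500, 2.775000]
step 3: m = 2.336250, f(m) = 1.936365 > 0 → root in [1.897500, 2.336250]
step 4: m = 2.116875, f(m) = -2.454376 < 0 → root in [2.116875, 2.336250]
Midpoint of [2.116875, 2.336250] = 2.226562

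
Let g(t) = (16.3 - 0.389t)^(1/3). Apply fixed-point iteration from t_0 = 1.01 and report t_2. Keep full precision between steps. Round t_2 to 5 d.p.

t_1 = g(1.010000) = 2.514956
t_2 = g(2.514956) = 2.483717

2.48372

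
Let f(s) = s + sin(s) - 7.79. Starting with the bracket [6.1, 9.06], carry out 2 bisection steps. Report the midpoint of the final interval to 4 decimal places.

f(6.100000) = -1.872163, f(9.060000) = 1.626742 (opposite signs)
step 1: m = 7.580000, f(m) = 0.752701 > 0 → root in [6.100000, 7.580000]
step 2: m = 6.840000, f(m) = -0.421515 < 0 → root in [6.840000, 7.580000]
Midpoint of [6.840000, 7.580000] = 7.210000

7.2100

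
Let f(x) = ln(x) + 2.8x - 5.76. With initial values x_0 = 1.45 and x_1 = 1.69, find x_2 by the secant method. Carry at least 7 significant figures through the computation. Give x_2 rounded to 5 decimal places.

f(x_0) = -1.328436, f(x_1) = -0.503271
x_2 = 1.690000 - (-0.503271)·(1.690000 - 1.450000)/(-0.503271 - (-1.328436)) = 1.836377; f(x_2) = -0.010350

1.83638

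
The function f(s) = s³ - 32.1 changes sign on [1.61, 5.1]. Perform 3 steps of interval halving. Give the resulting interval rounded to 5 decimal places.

f(1.610000) = -27.926719, f(5.100000) = 100.551000 (opposite signs)
step 1: m = 3.355000, f(m) = 5.663964 > 0 → root in [1.610000, 3.355000]
step 2: m = 2.482500, f(m) = -16.800833 < 0 → root in [2.482500, 3.355000]
step 3: m = 2.918750, f(m) = -7.234872 < 0 → root in [2.918750, 3.355000]

[2.91875, 3.35500]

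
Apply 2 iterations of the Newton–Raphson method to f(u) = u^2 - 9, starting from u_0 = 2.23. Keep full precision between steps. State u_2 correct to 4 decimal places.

3.0028

f'(u) = 2u
u_0 = 2.230000: f = -4.027100, f' = 4.460000 → u_1 = 2.230000 - (-4.027100)/(4.460000) = 3.132937
u_1 = 3.132937: f = 0.815296, f' = 6.265874 → u_2 = 3.132937 - (0.815296)/(6.265874) = 3.002820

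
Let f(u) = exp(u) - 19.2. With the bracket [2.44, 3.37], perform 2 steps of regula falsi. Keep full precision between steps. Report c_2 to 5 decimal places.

f(2.440000) = -7.726959, f(3.370000) = 9.878527
step 1: c = 2.848172, f(c) = -1.943786 < 0 → new bracket [2.848172, 3.370000]
step 2: c = 2.933970, f(c) = -0.397882 < 0 → new bracket [2.933970, 3.370000]

2.93397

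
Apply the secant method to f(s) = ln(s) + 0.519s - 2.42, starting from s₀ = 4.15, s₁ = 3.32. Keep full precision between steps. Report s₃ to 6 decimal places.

2.730621

f(s_0) = 1.156958, f(s_1) = 0.503045
s_2 = 3.320000 - (0.503045)·(3.320000 - 4.150000)/(0.503045 - (1.156958)) = 2.681495; f(s_2) = -0.041930
s_3 = 2.681495 - (-0.041930)·(2.681495 - 3.320000)/(-0.041930 - (0.503045)) = 2.730621; f(s_3) = 0.001721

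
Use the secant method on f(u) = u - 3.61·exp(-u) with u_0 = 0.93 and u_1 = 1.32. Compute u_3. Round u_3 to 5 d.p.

1.14630

Secant update: u_(k+1) = u_k − f(u_k)·(u_k − u_(k-1))/(f(u_k) − f(u_(k-1))).
f(u_0) = -0.494339, f(u_1) = 0.355642
u_2 = 1.320000 - (0.355642)·(1.320000 - 0.930000)/(0.355642 - (-0.494339)) = 1.156820; f(u_2) = 0.021529
u_3 = 1.156820 - (0.021529)·(1.156820 - 1.320000)/(0.021529 - (0.355642)) = 1.146305; f(u_3) = -0.000986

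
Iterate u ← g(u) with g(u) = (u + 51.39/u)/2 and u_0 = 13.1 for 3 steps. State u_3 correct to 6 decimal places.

7.169453

u_1 = g(13.100000) = 8.511450
u_2 = g(8.511450) = 7.274600
u_3 = g(7.274600) = 7.169453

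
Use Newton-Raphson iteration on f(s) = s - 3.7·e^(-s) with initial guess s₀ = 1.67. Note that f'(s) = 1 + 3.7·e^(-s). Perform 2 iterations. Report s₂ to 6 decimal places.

Newton update: s ← s − f(s)/f'(s).
s_0 = 1.670000: f = 0.973486, f' = 1.696514 → s_1 = 1.670000 - (0.973486)/(1.696514) = 1.096185
s_1 = 1.096185: f = -0.140146, f' = 2.236331 → s_2 = 1.096185 - (-0.140146)/(2.236331) = 1.158853

1.158853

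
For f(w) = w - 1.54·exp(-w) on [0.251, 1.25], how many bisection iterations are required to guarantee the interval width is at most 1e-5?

Initial width b − a = 1.25 − 0.251 = 0.999000.
After n steps the width is (b−a)/2^n; need (b−a)/2^n ≤ 1e-5.
So n ≥ log₂(0.999000/1e-5) = log₂(99900.0000) ≈ 16.6082.
Hence n = 17.

17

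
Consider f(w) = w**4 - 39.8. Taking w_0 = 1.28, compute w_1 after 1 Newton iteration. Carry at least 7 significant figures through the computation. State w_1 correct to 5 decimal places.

5.70453

f'(w) = 4w**3
w_0 = 1.280000: f = -37.115645, f' = 8.388608 → w_1 = 1.280000 - (-37.115645)/(8.388608) = 5.704530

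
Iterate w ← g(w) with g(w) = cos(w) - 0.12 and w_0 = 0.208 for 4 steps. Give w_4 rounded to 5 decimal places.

w_1 = g(0.208000) = 0.858446
w_2 = g(0.858446) = 0.533614
w_3 = g(0.533614) = 0.740974
w_4 = g(0.740974) = 0.617811

0.61781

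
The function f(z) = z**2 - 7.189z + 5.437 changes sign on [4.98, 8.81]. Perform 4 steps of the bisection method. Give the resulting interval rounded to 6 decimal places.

[6.176875, 6.416250]

f(4.980000) = -5.563820, f(8.810000) = 19.718010 (opposite signs)
step 1: m = 6.895000, f(m) = 3.409870 > 0 → root in [4.980000, 6.895000]
step 2: m = 5.937500, f(m) = -1.993781 < 0 → root in [5.937500, 6.895000]
step 3: m = 6.416250, f(m) = 0.478843 > 0 → root in [5.937500, 6.416250]
step 4: m = 6.176875, f(m) = -0.814770 < 0 → root in [6.176875, 6.416250]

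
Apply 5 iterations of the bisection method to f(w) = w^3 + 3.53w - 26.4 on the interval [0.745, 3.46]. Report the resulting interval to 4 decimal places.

[2.5267, 2.6116]

f(0.745000) = -23.356656, f(3.460000) = 27.235536 (opposite signs)
step 1: m = 2.102500, f(m) = -9.684061 < 0 → root in [2.102500, 3.460000]
step 2: m = 2.781250, f(m) = 4.931759 > 0 → root in [2.102500, 2.781250]
step 3: m = 2.441875, f(m) = -3.219883 < 0 → root in [2.441875, 2.781250]
step 4: m = 2.611562, f(m) = 0.630347 > 0 → root in [2.441875, 2.611562]
step 5: m = 2.526719, f(m) = -1.349333 < 0 → root in [2.526719, 2.611562]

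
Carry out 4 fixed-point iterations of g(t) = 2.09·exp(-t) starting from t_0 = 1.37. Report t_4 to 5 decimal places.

1.13380

t_1 = g(1.370000) = 0.531084
t_2 = g(0.531084) = 1.228852
t_3 = g(1.228852) = 0.611593
t_4 = g(0.611593) = 1.133796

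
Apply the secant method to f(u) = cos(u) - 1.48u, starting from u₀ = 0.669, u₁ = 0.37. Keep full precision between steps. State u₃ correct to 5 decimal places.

0.56935

Secant update: u_(k+1) = u_k − f(u_k)·(u_k − u_(k-1))/(f(u_k) − f(u_(k-1))).
f(u_0) = -0.205678, f(u_1) = 0.384727
u_2 = 0.370000 - (0.384727)·(0.370000 - 0.669000)/(0.384727 - (-0.205678)) = 0.564838; f(u_2) = 0.008715
u_3 = 0.564838 - (0.008715)·(0.564838 - 0.370000)/(0.008715 - (0.384727)) = 0.569354; f(u_3) = -0.000394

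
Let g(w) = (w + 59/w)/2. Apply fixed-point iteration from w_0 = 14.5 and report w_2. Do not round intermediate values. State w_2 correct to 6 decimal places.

7.819586

w_1 = g(14.500000) = 9.284483
w_2 = g(9.284483) = 7.819586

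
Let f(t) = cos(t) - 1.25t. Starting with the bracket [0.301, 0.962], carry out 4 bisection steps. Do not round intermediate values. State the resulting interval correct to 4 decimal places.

[0.6315, 0.6728]

f(0.301000) = 0.578790, f(0.962000) = -0.630620 (opposite signs)
step 1: m = 0.631500, f(m) = 0.017768 > 0 → root in [0.631500, 0.962000]
step 2: m = 0.796750, f(m) = -0.296903 < 0 → root in [0.631500, 0.796750]
step 3: m = 0.714125, f(m) = -0.136990 < 0 → root in [0.631500, 0.714125]
step 4: m = 0.672812, f(m) = -0.058944 < 0 → root in [0.631500, 0.672812]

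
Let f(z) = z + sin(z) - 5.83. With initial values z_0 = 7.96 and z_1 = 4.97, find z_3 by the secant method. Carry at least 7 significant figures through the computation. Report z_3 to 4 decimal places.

6.0526

f(z_0) = 3.124385, f(z_1) = -1.827001
z_2 = 4.970000 - (-1.827001)·(4.970000 - 7.960000)/(-1.827001 - (3.124385)) = 6.073274; f(z_2) = 0.034900
z_3 = 6.073274 - (0.034900)·(6.073274 - 4.970000)/(0.034900 - (-1.827001)) = 6.052594; f(z_3) = -0.005960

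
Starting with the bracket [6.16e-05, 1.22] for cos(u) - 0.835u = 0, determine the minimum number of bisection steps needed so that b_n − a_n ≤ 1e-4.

14

Initial width b − a = 1.22 − 6.16e-05 = 1.219938.
After n steps the width is (b−a)/2^n; need (b−a)/2^n ≤ 1e-4.
So n ≥ log₂(1.219938/1e-4) = log₂(12199.3840) ≈ 13.5745.
Hence n = 14.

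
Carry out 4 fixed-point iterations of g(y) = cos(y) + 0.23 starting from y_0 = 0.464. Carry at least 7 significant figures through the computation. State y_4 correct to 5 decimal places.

y_1 = g(0.464000) = 1.124270
y_2 = g(1.124270) = 0.661835
y_3 = g(0.661835) = 1.018866
y_4 = g(1.018866) = 0.754332

0.75433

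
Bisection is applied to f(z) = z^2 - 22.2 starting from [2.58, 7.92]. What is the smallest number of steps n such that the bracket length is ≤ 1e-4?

16

Initial width b − a = 7.92 − 2.58 = 5.340000.
After n steps the width is (b−a)/2^n; need (b−a)/2^n ≤ 1e-4.
So n ≥ log₂(5.340000/1e-4) = log₂(53400.0000) ≈ 15.7046.
Hence n = 16.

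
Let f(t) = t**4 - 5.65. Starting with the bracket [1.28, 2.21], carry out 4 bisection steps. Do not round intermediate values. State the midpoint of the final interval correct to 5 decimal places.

1.54156

f(1.280000) = -2.965645, f(2.210000) = 18.204433 (opposite signs)
step 1: m = 1.745000, f(m) = 3.622177 > 0 → root in [1.280000, 1.745000]
step 2: m = 1.512500, f(m) = -0.416629 < 0 → root in [1.512500, 1.745000]
step 3: m = 1.628750, f(m) = 1.387489 > 0 → root in [1.512500, 1.628750]
step 4: m = 1.570625, f(m) = 0.435413 > 0 → root in [1.512500, 1.570625]
Midpoint of [1.512500, 1.570625] = 1.541563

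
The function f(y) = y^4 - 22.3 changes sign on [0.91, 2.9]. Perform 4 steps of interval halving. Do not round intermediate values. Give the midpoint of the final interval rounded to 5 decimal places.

2.21594

f(0.910000) = -21.614250, f(2.900000) = 48.428100 (opposite signs)
step 1: m = 1.905000, f(m) = -9.130178 < 0 → root in [1.905000, 2.900000]
step 2: m = 2.402500, f(m) = 11.016056 > 0 → root in [1.905000, 2.402500]
step 3: m = 2.153750, f(m) = -0.783028 < 0 → root in [2.153750, 2.402500]
step 4: m = 2.278125, f(m) = 4.634580 > 0 → root in [2.153750, 2.278125]
Midpoint of [2.153750, 2.278125] = 2.215937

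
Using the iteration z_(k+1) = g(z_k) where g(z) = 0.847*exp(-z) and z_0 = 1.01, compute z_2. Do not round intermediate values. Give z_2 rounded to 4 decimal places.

z_1 = g(1.010000) = 0.308493
z_2 = g(0.308493) = 0.622166

0.6222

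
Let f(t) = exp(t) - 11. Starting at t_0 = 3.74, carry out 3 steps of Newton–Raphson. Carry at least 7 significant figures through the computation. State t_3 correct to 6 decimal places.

2.408652

f'(t) = exp(t)
t_0 = 3.740000: f = 31.097990, f' = 42.097990 → t_1 = 3.740000 - (31.097990)/(42.097990) = 3.001295
t_1 = 3.001295: f = 9.111567, f' = 20.111567 → t_2 = 3.001295 - (9.111567)/(20.111567) = 2.548244
t_2 = 2.548244: f = 1.784635, f' = 12.784635 → t_3 = 2.548244 - (1.784635)/(12.784635) = 2.408652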